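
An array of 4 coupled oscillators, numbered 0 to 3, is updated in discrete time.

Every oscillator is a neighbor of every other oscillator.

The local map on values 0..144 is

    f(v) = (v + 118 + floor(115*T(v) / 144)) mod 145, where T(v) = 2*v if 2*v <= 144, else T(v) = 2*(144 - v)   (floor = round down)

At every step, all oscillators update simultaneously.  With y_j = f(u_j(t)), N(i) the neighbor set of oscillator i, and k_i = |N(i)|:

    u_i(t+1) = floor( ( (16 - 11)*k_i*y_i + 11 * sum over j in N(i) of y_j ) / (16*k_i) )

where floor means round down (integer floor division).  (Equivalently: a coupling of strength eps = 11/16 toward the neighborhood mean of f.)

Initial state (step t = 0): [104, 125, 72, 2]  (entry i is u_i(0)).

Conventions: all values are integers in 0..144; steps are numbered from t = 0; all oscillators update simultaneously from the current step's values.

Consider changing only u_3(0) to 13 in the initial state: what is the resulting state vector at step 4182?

Answer: [127, 127, 127, 127]
Key observation: The state at step 11, [127, 127, 127, 127], reappears at step 12: the system is in a cycle of period 1 from step 11 on.  Therefore the state at step 4182 equals the state at step 11 + ((4182 - 11) mod 1) = 11, which is [127, 127, 127, 127].

Derivation:
t=0: [104, 125, 72, 13]
t=1: [77, 76, 67, 66]
t=2: [39, 39, 39, 50]
t=3: [80, 80, 80, 82]
t=4: [9, 9, 9, 9]
t=5: [141, 141, 141, 141]
t=6: [118, 118, 118, 118]
t=7: [132, 132, 132, 132]
t=8: [124, 124, 124, 124]
t=9: [128, 128, 128, 128]
t=10: [126, 126, 126, 126]
t=11: [127, 127, 127, 127]
t=12: [127, 127, 127, 127]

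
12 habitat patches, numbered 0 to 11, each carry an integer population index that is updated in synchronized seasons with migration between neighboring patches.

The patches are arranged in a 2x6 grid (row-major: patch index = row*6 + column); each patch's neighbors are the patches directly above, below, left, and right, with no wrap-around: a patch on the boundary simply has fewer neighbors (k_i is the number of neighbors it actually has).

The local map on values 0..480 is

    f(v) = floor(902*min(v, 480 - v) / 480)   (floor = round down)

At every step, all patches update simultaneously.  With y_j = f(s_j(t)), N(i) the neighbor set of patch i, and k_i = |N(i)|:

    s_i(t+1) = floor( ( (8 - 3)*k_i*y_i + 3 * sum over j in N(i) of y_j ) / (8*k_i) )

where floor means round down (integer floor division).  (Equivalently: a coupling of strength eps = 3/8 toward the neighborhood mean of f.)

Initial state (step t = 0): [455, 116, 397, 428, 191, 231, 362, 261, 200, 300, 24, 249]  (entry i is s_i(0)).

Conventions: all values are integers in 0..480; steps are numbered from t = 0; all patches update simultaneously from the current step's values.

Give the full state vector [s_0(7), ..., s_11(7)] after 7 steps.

Simulating step by step:
t=0: [455, 116, 397, 428, 191, 231, 362, 261, 200, 300, 24, 249]
t=1: [110, 212, 183, 167, 295, 419, 223, 358, 347, 275, 169, 361]
t=2: [281, 346, 334, 330, 309, 178, 343, 276, 275, 350, 317, 220]
t=3: [328, 285, 285, 280, 315, 346, 302, 351, 353, 274, 313, 378]
t=4: [309, 340, 351, 367, 311, 250, 307, 268, 273, 357, 306, 225]
t=5: [310, 284, 259, 231, 319, 408, 337, 370, 351, 260, 325, 405]
t=6: [318, 347, 389, 412, 296, 167, 265, 238, 280, 379, 288, 167]
t=7: [312, 270, 200, 167, 315, 319, 393, 407, 335, 225, 330, 321]

Answer: [312, 270, 200, 167, 315, 319, 393, 407, 335, 225, 330, 321]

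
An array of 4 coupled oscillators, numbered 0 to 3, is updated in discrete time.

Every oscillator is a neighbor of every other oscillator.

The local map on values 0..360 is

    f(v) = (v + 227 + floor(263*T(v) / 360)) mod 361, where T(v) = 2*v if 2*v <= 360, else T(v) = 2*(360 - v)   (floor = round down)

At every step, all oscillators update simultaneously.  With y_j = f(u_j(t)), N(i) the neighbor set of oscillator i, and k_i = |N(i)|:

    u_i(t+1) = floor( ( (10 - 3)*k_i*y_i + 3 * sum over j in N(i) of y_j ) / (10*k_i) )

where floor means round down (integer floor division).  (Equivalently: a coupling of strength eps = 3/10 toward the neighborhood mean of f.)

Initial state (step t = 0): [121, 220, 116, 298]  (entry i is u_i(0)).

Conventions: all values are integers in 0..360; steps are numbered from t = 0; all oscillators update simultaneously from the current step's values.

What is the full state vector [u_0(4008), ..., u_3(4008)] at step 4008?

Answer: [268, 268, 268, 268]
Key observation: The state at step 8, [268, 268, 268, 268], reappears at step 9: the system is in a cycle of period 1 from step 8 on.  Therefore the state at step 4008 equals the state at step 8 + ((4008 - 8) mod 1) = 8, which is [268, 268, 268, 268].

Derivation:
t=0: [121, 220, 116, 298]
t=1: [183, 259, 176, 238]
t=2: [300, 279, 295, 285]
t=3: [254, 260, 256, 259]
t=4: [273, 272, 272, 272]
t=5: [266, 266, 266, 266]
t=6: [269, 269, 269, 269]
t=7: [267, 267, 267, 267]
t=8: [268, 268, 268, 268]
t=9: [268, 268, 268, 268]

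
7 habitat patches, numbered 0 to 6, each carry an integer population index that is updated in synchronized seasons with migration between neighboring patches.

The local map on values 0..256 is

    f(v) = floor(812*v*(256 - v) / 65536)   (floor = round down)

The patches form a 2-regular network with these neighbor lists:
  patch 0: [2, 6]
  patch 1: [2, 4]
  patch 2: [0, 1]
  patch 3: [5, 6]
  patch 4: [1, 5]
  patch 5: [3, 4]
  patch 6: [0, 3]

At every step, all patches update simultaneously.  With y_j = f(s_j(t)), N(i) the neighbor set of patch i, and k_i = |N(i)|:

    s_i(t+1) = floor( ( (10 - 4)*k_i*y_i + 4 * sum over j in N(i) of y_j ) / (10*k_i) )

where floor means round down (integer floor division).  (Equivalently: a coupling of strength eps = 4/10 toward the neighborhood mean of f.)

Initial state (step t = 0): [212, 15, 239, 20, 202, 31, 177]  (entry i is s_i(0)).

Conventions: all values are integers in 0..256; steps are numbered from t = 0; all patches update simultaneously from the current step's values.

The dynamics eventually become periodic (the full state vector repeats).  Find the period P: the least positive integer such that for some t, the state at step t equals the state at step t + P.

Simulating step by step:
t=0: [212, 15, 239, 20, 202, 31, 177]
t=1: [113, 63, 61, 86, 107, 90, 138]
t=2: [189, 158, 158, 185, 185, 186, 196]
t=3: [160, 185, 184, 158, 167, 161, 150]
t=4: [186, 166, 168, 191, 180, 188, 194]
t=5: [163, 181, 179, 153, 170, 159, 152]
t=6: [185, 171, 173, 194, 180, 189, 193]
t=7: [162, 177, 174, 150, 168, 157, 152]
t=8: [187, 175, 177, 195, 182, 191, 194]
t=9: [159, 172, 170, 148, 165, 154, 150]
t=10: [190, 180, 182, 197, 186, 193, 196]
t=11: [155, 166, 164, 145, 160, 151, 146]
t=12: [192, 186, 187, 198, 190, 195, 197]
t=13: [151, 159, 158, 143, 154, 147, 145]
t=14: [195, 191, 192, 199, 194, 197, 198]
t=15: [147, 152, 151, 141, 148, 144, 142]
t=16: [198, 195, 196, 199, 197, 199, 199]
t=17: [142, 146, 144, 140, 143, 140, 140]
t=18: [200, 198, 199, 201, 199, 200, 200]
t=19: [138, 141, 140, 136, 140, 138, 137]
t=20: [201, 200, 200, 201, 200, 201, 201]
t=21: [136, 138, 137, 136, 137, 136, 136]
t=22: [201, 201, 201, 202, 201, 201, 202]
t=23: [135, 136, 136, 135, 136, 135, 135]
t=24: [202, 202, 202, 202, 202, 202, 202]
t=25: [135, 135, 135, 135, 135, 135, 135]
t=26: [202, 202, 202, 202, 202, 202, 202]

Answer: 2
Key observation: The state at step 24, [202, 202, 202, 202, 202, 202, 202], reappears at step 26 — and no state repeats earlier — so the cycle the system enters has period 2.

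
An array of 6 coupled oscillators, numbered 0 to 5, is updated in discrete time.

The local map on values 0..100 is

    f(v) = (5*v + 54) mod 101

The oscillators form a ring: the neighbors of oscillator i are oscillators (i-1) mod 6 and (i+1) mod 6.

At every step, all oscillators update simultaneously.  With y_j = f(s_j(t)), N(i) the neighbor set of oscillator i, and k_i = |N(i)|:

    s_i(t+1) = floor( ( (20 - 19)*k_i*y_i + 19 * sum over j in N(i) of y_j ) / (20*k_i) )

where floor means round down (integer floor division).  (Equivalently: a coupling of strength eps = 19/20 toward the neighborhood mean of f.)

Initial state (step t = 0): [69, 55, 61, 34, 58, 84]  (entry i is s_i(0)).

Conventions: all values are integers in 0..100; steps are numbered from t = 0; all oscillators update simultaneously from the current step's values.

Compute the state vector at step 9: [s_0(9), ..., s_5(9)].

Answer: [30, 44, 60, 52, 31, 41]

Derivation:
t=0: [69, 55, 61, 34, 58, 84]
t=1: [50, 73, 25, 47, 45, 68]
t=2: [50, 38, 52, 77, 88, 41]
t=3: [47, 7, 37, 49, 48, 46]
t=4: [85, 63, 90, 66, 89, 89]
t=5: [80, 86, 74, 96, 88, 85]
t=6: [76, 37, 52, 53, 53, 70]
t=7: [19, 21, 25, 13, 8, 21]
t=8: [57, 62, 40, 82, 40, 70]
t=9: [30, 44, 60, 52, 31, 41]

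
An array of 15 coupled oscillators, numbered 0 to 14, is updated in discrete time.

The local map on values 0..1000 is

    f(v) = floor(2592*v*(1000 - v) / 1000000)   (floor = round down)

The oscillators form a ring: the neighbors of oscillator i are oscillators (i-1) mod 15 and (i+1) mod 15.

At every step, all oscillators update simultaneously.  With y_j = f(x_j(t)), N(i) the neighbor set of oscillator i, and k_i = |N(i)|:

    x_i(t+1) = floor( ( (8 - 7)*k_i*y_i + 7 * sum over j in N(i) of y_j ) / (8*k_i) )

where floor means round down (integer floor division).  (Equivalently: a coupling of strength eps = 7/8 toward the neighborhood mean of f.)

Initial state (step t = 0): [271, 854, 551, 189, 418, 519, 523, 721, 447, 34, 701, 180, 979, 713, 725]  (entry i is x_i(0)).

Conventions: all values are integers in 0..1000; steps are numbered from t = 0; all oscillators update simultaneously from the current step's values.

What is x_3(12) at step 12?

Answer: x_3(12) = 614

Derivation:
t=0: [271, 854, 551, 189, 418, 519, 523, 721, 447, 34, 701, 180, 979, 713, 725]
t=1: [431, 544, 395, 605, 535, 639, 591, 627, 345, 528, 272, 308, 405, 315, 520]
t=2: [642, 628, 629, 629, 612, 630, 604, 605, 620, 561, 587, 566, 564, 625, 603]
t=3: [610, 600, 604, 608, 605, 615, 612, 615, 626, 621, 635, 632, 623, 625, 603]
t=4: [620, 618, 619, 618, 615, 616, 613, 610, 610, 603, 605, 603, 604, 613, 612]
t=5: [612, 610, 611, 611, 612, 613, 614, 615, 617, 617, 619, 619, 617, 616, 612]
t=6: [615, 615, 616, 615, 615, 614, 613, 613, 612, 611, 611, 611, 612, 613, 614]
t=7: [613, 613, 613, 613, 613, 613, 614, 614, 615, 615, 616, 615, 615, 614, 613]
t=8: [614, 614, 614, 614, 614, 614, 614, 613, 613, 613, 613, 613, 613, 613, 614]
t=9: [614, 614, 614, 614, 614, 614, 614, 614, 614, 614, 614, 614, 614, 614, 614]
t=10: [614, 614, 614, 614, 614, 614, 614, 614, 614, 614, 614, 614, 614, 614, 614]
t=11: [614, 614, 614, 614, 614, 614, 614, 614, 614, 614, 614, 614, 614, 614, 614]
t=12: [614, 614, 614, 614, 614, 614, 614, 614, 614, 614, 614, 614, 614, 614, 614]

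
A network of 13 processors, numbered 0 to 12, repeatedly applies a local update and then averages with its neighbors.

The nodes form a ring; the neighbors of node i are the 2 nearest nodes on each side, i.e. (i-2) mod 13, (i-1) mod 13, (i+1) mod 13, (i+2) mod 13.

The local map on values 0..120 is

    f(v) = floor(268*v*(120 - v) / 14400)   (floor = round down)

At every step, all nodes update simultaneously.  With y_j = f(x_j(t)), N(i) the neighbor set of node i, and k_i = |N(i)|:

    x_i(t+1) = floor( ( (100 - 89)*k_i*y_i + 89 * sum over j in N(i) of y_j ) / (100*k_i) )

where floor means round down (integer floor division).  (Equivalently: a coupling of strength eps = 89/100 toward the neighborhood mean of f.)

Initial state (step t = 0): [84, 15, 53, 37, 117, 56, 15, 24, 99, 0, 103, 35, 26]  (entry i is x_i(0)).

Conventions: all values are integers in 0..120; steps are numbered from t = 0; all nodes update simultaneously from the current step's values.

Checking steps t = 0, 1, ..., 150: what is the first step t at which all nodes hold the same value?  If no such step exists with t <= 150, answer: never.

Simulating step by step:
t=0: [84, 15, 53, 37, 117, 56, 15, 24, 99, 0, 103, 35, 26]  (not all equal)
t=1: [49, 53, 40, 43, 49, 37, 37, 34, 27, 37, 34, 35, 43]  (not all equal)
t=2: [60, 61, 63, 61, 59, 58, 55, 54, 54, 52, 54, 58, 59]  (not all equal)
t=3: [66, 66, 66, 66, 66, 66, 66, 65, 65, 65, 65, 66, 66]  (not all equal)
t=4: [66, 66, 66, 66, 66, 66, 66, 66, 66, 66, 66, 66, 66]  (all equal)

Answer: 4
Key observation: Synchronization is absorbing here: once all nodes are equal they stay equal, and step 4 is the first all-equal step.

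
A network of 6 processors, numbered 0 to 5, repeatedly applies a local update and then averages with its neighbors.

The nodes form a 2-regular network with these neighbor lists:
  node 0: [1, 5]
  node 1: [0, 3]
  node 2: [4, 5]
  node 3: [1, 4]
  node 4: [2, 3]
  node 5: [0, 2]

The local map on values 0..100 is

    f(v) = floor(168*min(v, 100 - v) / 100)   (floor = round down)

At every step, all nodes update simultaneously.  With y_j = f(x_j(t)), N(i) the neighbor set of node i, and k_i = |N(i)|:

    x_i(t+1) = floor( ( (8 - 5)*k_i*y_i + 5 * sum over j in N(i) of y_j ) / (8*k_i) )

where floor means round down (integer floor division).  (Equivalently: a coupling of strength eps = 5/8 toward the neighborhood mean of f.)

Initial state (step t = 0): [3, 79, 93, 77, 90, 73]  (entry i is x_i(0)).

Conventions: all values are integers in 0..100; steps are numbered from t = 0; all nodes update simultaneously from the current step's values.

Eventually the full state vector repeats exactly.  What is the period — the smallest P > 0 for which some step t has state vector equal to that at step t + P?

Simulating step by step:
t=0: [3, 79, 93, 77, 90, 73]
t=1: [26, 26, 23, 30, 21, 21]
t=2: [40, 45, 36, 43, 40, 38]
t=3: [68, 71, 63, 71, 66, 63]
t=4: [54, 49, 60, 50, 55, 59]
t=5: [75, 81, 69, 80, 75, 70]
t=6: [41, 35, 48, 35, 42, 48]
t=7: [68, 61, 76, 61, 69, 76]
t=8: [52, 61, 43, 60, 52, 44]
t=9: [73, 70, 74, 70, 73, 74]
t=10: [45, 48, 43, 48, 45, 43]
t=11: [75, 78, 72, 78, 75, 72]
t=12: [41, 37, 45, 37, 41, 45]
t=13: [68, 63, 72, 63, 68, 72]
t=14: [53, 59, 48, 59, 53, 48]
t=15: [75, 71, 79, 71, 75, 79]
t=16: [41, 46, 37, 46, 41, 37]
t=17: [68, 74, 63, 74, 68, 63]
t=18: [52, 46, 59, 46, 52, 59]
t=19: [75, 77, 71, 77, 75, 71]
t=20: [42, 39, 46, 39, 42, 46]
t=21: [70, 66, 74, 66, 70, 74]
t=22: [50, 54, 45, 54, 50, 45]
t=23: [79, 79, 77, 79, 79, 77]
t=24: [35, 35, 37, 35, 35, 37]
t=25: [59, 58, 60, 58, 59, 60]
t=26: [68, 69, 67, 69, 68, 67]
t=27: [53, 52, 54, 52, 53, 54]
t=28: [78, 79, 77, 79, 78, 77]
t=29: [36, 35, 37, 35, 36, 37]
t=30: [60, 58, 61, 58, 60, 61]
t=31: [67, 69, 65, 69, 67, 65]
t=32: [55, 52, 57, 52, 55, 57]
t=33: [75, 78, 72, 78, 75, 72]

Answer: 22
Key observation: The state at step 11, [75, 78, 72, 78, 75, 72], reappears at step 33 — and no state repeats earlier — so the cycle the system enters has period 22.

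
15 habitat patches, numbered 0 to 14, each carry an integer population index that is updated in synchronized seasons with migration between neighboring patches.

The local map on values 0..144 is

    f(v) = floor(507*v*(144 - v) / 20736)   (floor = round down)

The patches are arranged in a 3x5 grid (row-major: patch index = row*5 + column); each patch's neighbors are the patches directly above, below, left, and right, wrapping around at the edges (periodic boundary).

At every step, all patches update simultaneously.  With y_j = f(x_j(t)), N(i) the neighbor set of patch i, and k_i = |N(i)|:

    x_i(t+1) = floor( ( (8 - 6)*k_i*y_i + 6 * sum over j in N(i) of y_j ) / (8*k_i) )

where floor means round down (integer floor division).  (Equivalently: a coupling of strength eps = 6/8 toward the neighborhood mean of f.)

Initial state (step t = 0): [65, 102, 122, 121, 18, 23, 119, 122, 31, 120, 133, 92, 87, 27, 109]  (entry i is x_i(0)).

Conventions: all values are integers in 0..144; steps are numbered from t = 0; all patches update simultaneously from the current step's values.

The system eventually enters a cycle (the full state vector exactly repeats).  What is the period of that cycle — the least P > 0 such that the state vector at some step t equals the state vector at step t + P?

Answer: 4
Key observation: The state at step 12, [126, 126, 126, 126, 126, 126, 126, 126, 126, 126, 126, 126, 126, 126, 126], reappears at step 16 — and no state repeats earlier — so the cycle the system enters has period 4.

Derivation:
t=0: [65, 102, 122, 121, 18, 23, 119, 122, 31, 120, 133, 92, 87, 27, 109]
t=1: [80, 96, 83, 69, 80, 73, 84, 80, 73, 73, 84, 91, 90, 88, 67]
t=2: [122, 119, 120, 124, 125, 124, 120, 123, 124, 125, 123, 118, 120, 123, 124]
t=3: [63, 70, 67, 62, 60, 63, 68, 66, 60, 59, 64, 70, 68, 62, 60]
t=4: [124, 125, 125, 124, 123, 124, 125, 125, 123, 122, 124, 125, 125, 124, 123]
t=5: [60, 58, 58, 60, 62, 60, 58, 58, 61, 62, 60, 58, 58, 60, 62]
t=6: [122, 121, 121, 122, 123, 122, 121, 121, 122, 123, 122, 121, 121, 122, 123]
t=7: [65, 67, 67, 65, 63, 65, 67, 67, 65, 63, 65, 67, 67, 65, 63]
t=8: [125, 125, 125, 125, 124, 125, 125, 125, 125, 124, 125, 125, 125, 125, 124]
t=9: [58, 58, 58, 58, 59, 58, 58, 58, 58, 59, 58, 58, 58, 58, 59]
t=10: [121, 121, 121, 121, 121, 121, 121, 121, 121, 121, 121, 121, 121, 121, 121]
t=11: [68, 68, 68, 68, 68, 68, 68, 68, 68, 68, 68, 68, 68, 68, 68]
t=12: [126, 126, 126, 126, 126, 126, 126, 126, 126, 126, 126, 126, 126, 126, 126]
t=13: [55, 55, 55, 55, 55, 55, 55, 55, 55, 55, 55, 55, 55, 55, 55]
t=14: [119, 119, 119, 119, 119, 119, 119, 119, 119, 119, 119, 119, 119, 119, 119]
t=15: [72, 72, 72, 72, 72, 72, 72, 72, 72, 72, 72, 72, 72, 72, 72]
t=16: [126, 126, 126, 126, 126, 126, 126, 126, 126, 126, 126, 126, 126, 126, 126]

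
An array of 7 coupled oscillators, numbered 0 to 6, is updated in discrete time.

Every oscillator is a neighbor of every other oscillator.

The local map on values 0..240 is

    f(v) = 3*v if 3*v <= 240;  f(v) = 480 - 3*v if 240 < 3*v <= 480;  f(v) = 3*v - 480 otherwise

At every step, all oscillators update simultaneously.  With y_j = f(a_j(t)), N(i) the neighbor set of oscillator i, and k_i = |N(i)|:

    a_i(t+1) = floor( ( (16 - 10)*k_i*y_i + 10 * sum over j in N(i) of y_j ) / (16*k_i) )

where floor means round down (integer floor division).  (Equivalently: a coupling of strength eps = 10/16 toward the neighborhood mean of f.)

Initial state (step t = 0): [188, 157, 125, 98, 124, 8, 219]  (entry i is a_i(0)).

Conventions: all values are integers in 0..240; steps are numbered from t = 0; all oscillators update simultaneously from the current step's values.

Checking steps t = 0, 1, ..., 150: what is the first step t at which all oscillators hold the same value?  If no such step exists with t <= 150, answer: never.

Simulating step by step:
t=0: [188, 157, 125, 98, 124, 8, 219]  (not all equal)
t=1: [94, 74, 100, 122, 101, 78, 120]  (not all equal)
t=2: [183, 189, 178, 160, 177, 193, 162]  (not all equal)
t=3: [56, 61, 52, 38, 51, 64, 39]  (not all equal)
t=4: [158, 162, 155, 143, 154, 164, 144]  (not all equal)
t=5: [17, 17, 20, 30, 21, 19, 29]  (not all equal)
t=6: [61, 61, 64, 72, 64, 63, 71]  (not all equal)
t=7: [192, 192, 194, 201, 194, 193, 200]  (not all equal)
t=8: [102, 102, 104, 110, 104, 103, 109]  (not all equal)
t=9: [167, 167, 166, 161, 166, 166, 162]  (not all equal)
t=10: [16, 16, 15, 11, 15, 15, 12]  (not all equal)
t=11: [44, 44, 43, 40, 43, 43, 41]  (not all equal)
t=12: [128, 128, 128, 125, 128, 128, 126]  (not all equal)
t=13: [97, 97, 97, 100, 97, 97, 99]  (not all equal)
t=14: [187, 187, 187, 185, 187, 187, 185]  (not all equal)
t=15: [79, 79, 79, 78, 79, 79, 78]  (not all equal)
t=16: [236, 236, 236, 235, 236, 236, 235]  (not all equal)
t=17: [227, 227, 227, 226, 227, 227, 226]  (not all equal)
t=18: [200, 200, 200, 199, 200, 200, 199]  (not all equal)
t=19: [119, 119, 119, 118, 119, 119, 118]  (not all equal)
t=20: [123, 123, 123, 124, 123, 123, 124]  (not all equal)
t=21: [110, 110, 110, 109, 110, 110, 109]  (not all equal)
t=22: [150, 150, 150, 151, 150, 150, 151]  (not all equal)
t=23: [29, 29, 29, 28, 29, 29, 28]  (not all equal)
t=24: [86, 86, 86, 85, 86, 86, 85]  (not all equal)
t=25: [222, 222, 222, 223, 222, 222, 223]  (not all equal)
t=26: [186, 186, 186, 187, 186, 186, 187]  (not all equal)
t=27: [78, 78, 78, 79, 78, 78, 79]  (not all equal)
t=28: [234, 234, 234, 235, 234, 234, 235]  (not all equal)
t=29: [222, 222, 222, 223, 222, 222, 223]  (not all equal)

Answer: never
Key observation: The state at step 25 reappears at step 29 — the system is in a cycle of period 4 from step 25 on.  No step 0..29 is synchronized, and the cycle repeats forever, so no step up to 150 (or ever) has all oscillators equal.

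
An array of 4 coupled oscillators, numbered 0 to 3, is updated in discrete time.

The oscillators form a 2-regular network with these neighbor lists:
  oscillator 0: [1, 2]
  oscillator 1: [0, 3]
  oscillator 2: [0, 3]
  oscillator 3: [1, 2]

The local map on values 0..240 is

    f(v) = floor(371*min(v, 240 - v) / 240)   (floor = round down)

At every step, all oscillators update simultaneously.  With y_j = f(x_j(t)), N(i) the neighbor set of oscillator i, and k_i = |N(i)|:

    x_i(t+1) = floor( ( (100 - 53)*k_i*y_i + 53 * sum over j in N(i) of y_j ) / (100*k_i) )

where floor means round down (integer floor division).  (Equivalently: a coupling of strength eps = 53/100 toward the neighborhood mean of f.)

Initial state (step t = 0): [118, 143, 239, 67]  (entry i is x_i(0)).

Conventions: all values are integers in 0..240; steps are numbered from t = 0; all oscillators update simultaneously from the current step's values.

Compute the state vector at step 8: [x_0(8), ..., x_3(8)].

Answer: [115, 115, 112, 112]

Derivation:
t=0: [118, 143, 239, 67]
t=1: [125, 145, 75, 88]
t=2: [152, 151, 136, 133]
t=3: [142, 144, 154, 156]
t=4: [145, 143, 136, 134]
t=5: [150, 151, 157, 158]
t=6: [135, 134, 130, 129]
t=7: [164, 164, 168, 168]
t=8: [115, 115, 112, 112]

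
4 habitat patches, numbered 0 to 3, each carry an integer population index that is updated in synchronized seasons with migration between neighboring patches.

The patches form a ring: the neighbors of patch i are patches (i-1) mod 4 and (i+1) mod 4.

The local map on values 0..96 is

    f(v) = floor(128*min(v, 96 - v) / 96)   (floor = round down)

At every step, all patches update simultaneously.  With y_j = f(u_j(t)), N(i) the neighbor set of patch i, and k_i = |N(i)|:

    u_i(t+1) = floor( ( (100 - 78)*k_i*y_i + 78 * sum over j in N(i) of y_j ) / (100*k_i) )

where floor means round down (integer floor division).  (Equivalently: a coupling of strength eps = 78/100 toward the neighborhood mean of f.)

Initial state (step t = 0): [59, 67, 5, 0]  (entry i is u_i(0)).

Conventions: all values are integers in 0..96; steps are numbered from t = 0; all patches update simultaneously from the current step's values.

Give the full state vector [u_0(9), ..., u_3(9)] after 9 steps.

Simulating step by step:
t=0: [59, 67, 5, 0]
t=1: [25, 29, 16, 21]
t=2: [33, 29, 30, 27]
t=3: [38, 41, 37, 40]
t=4: [52, 50, 52, 50]
t=5: [60, 58, 60, 58]
t=6: [49, 48, 49, 48]
t=7: [63, 62, 63, 62]
t=8: [44, 44, 44, 44]
t=9: [58, 58, 58, 58]

Answer: [58, 58, 58, 58]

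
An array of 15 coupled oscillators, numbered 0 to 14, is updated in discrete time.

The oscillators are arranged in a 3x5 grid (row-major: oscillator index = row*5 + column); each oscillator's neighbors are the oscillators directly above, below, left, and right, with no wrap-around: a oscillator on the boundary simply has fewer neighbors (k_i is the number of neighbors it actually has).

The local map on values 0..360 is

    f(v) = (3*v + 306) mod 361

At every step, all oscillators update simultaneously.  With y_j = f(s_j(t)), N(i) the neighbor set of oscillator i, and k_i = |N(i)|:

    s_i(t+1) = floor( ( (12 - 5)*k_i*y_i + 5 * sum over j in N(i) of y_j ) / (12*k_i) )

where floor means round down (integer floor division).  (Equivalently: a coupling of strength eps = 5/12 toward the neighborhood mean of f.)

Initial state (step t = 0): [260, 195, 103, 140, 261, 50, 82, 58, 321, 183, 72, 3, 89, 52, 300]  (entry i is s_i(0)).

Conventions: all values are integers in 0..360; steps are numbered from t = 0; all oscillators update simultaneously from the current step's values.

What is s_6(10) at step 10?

Simulating step by step:
t=0: [260, 195, 103, 140, 261, 50, 82, 58, 321, 183, 72, 3, 89, 52, 300]
t=1: [56, 160, 188, 64, 32, 104, 184, 157, 145, 121, 179, 262, 197, 131, 120]
t=2: [132, 92, 121, 108, 116, 201, 119, 81, 98, 230, 126, 65, 157, 266, 312]
t=3: [283, 261, 273, 273, 284, 243, 252, 203, 217, 255, 256, 176, 80, 75, 154]
t=4: [108, 66, 57, 73, 125, 288, 263, 196, 215, 253, 293, 187, 173, 163, 134]
t=5: [204, 138, 134, 188, 292, 103, 63, 148, 211, 324, 107, 114, 114, 136, 289]
t=6: [242, 303, 276, 178, 129, 230, 174, 118, 202, 170, 267, 262, 260, 288, 166]
t=7: [265, 141, 106, 148, 237, 220, 136, 210, 173, 138, 72, 23, 56, 88, 85]
t=8: [62, 92, 188, 108, 252, 216, 255, 211, 144, 292, 147, 95, 126, 179, 235]
t=9: [170, 216, 184, 226, 275, 205, 297, 213, 82, 147, 110, 230, 267, 157, 214]
t=10: [144, 183, 178, 204, 87, 183, 163, 178, 170, 79, 258, 217, 90, 93, 148]

Answer: s_6(10) = 163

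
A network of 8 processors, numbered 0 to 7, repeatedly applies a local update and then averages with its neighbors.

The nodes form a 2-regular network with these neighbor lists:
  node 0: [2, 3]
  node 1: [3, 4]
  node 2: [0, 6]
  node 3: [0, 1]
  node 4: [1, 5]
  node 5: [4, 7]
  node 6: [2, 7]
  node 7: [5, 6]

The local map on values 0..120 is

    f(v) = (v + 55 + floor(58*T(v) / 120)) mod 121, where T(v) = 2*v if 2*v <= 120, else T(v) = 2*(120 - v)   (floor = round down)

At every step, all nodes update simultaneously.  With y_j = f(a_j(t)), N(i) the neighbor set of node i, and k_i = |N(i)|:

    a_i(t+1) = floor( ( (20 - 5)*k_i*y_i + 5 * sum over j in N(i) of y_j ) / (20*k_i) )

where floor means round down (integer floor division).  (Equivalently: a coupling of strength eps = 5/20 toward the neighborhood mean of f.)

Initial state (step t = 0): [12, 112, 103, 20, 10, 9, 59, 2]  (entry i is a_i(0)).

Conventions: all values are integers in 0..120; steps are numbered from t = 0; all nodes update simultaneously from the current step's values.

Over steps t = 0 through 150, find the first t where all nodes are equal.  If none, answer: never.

Simulating step by step:
t=0: [12, 112, 103, 20, 10, 9, 59, 2]  (not all equal)
t=1: [76, 60, 55, 86, 71, 70, 51, 58]  (not all equal)
t=2: [50, 52, 42, 52, 52, 51, 36, 46]  (not all equal)
t=3: [30, 36, 16, 35, 35, 33, 8, 22]  (not all equal)
t=4: [96, 3, 87, 16, 16, 101, 75, 97]  (not all equal)
t=5: [57, 66, 52, 78, 78, 57, 52, 52]  (not all equal)
t=6: [45, 52, 37, 51, 51, 45, 36, 37]  (not all equal)
t=7: [21, 35, 7, 32, 32, 21, 4, 7]  (not all equal)
t=8: [95, 30, 70, 100, 100, 95, 63, 70]  (not all equal)
t=9: [52, 98, 52, 60, 60, 52, 52, 52]  (not all equal)
t=10: [38, 52, 36, 50, 50, 38, 36, 36]  (not all equal)
t=11: [10, 35, 4, 29, 29, 10, 4, 4]  (not all equal)
t=12: [77, 29, 63, 93, 93, 77, 62, 63]  (not all equal)
t=13: [52, 97, 52, 60, 60, 52, 52, 52]  (not all equal)
t=14: [38, 52, 36, 50, 50, 38, 36, 36]  (not all equal)

Answer: never
Key observation: The state at step 10 reappears at step 14 — the system is in a cycle of period 4 from step 10 on.  No step 0..14 is synchronized, and the cycle repeats forever, so no step up to 150 (or ever) has all nodes equal.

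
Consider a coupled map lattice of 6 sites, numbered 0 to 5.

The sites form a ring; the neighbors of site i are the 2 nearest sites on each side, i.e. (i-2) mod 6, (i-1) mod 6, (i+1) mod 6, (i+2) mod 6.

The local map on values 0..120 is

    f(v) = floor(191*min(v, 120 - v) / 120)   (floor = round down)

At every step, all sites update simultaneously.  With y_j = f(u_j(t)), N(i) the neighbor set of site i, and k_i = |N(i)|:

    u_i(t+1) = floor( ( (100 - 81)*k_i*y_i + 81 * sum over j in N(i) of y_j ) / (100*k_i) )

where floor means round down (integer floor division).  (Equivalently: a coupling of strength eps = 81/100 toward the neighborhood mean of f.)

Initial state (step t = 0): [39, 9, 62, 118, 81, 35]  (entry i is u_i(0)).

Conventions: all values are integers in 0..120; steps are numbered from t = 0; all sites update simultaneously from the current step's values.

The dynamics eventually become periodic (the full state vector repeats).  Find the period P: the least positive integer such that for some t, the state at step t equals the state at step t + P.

Simulating step by step:
t=0: [39, 9, 62, 118, 81, 35]
t=1: [56, 45, 46, 45, 54, 39]
t=2: [75, 73, 77, 72, 75, 75]
t=3: [71, 71, 72, 71, 71, 72]
t=4: [76, 76, 76, 76, 76, 76]
t=5: [70, 70, 70, 70, 70, 70]
t=6: [79, 79, 79, 79, 79, 79]
t=7: [65, 65, 65, 65, 65, 65]
t=8: [87, 87, 87, 87, 87, 87]
t=9: [52, 52, 52, 52, 52, 52]
t=10: [82, 82, 82, 82, 82, 82]
t=11: [60, 60, 60, 60, 60, 60]
t=12: [95, 95, 95, 95, 95, 95]
t=13: [39, 39, 39, 39, 39, 39]
t=14: [62, 62, 62, 62, 62, 62]
t=15: [92, 92, 92, 92, 92, 92]
t=16: [44, 44, 44, 44, 44, 44]
t=17: [70, 70, 70, 70, 70, 70]

Answer: 12
Key observation: The state at step 5, [70, 70, 70, 70, 70, 70], reappears at step 17 — and no state repeats earlier — so the cycle the system enters has period 12.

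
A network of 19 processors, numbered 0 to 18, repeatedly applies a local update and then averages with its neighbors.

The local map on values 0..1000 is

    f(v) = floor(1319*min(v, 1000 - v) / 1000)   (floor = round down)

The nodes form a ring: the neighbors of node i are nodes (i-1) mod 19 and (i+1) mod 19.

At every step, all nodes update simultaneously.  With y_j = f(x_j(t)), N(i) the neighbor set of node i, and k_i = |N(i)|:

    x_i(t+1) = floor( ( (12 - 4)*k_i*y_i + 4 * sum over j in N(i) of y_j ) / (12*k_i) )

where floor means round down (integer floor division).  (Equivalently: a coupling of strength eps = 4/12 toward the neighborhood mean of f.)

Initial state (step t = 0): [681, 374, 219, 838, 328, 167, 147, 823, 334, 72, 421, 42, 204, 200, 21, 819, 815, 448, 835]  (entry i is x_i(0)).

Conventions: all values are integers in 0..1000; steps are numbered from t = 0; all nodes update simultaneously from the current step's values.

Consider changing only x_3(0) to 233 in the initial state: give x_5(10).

Simulating step by step:
t=0: [681, 374, 219, 233, 328, 167, 147, 823, 334, 72, 421, 42, 204, 200, 21, 819, 815, 448, 835]
t=1: [398, 446, 325, 324, 375, 250, 204, 260, 347, 228, 394, 174, 232, 224, 101, 203, 300, 470, 313]
t=2: [516, 550, 454, 438, 455, 346, 291, 349, 411, 362, 434, 290, 291, 269, 182, 266, 411, 547, 465]
t=3: [626, 601, 593, 584, 572, 467, 408, 460, 517, 503, 524, 413, 378, 339, 277, 363, 519, 590, 614]
t=4: [501, 522, 536, 548, 569, 593, 562, 599, 634, 647, 617, 550, 497, 441, 397, 485, 592, 550, 511]
t=5: [651, 631, 612, 594, 567, 548, 562, 528, 486, 474, 513, 588, 632, 583, 552, 602, 564, 592, 637]
t=6: [467, 485, 510, 537, 569, 588, 587, 617, 635, 630, 622, 549, 505, 545, 572, 543, 560, 534, 485]
t=7: [623, 636, 638, 609, 570, 547, 537, 507, 486, 488, 512, 587, 633, 602, 576, 592, 589, 612, 630]
t=8: [492, 482, 483, 517, 563, 594, 614, 641, 642, 642, 626, 550, 500, 523, 549, 542, 536, 512, 493]
t=9: [646, 637, 636, 626, 579, 537, 507, 478, 472, 475, 506, 587, 643, 628, 601, 603, 615, 639, 648]
t=10: [467, 476, 481, 501, 553, 607, 640, 632, 624, 629, 629, 549, 485, 492, 519, 520, 504, 479, 466]

Answer: x_5(10) = 607
Key observation: This trace re-runs the system from the modified initial state.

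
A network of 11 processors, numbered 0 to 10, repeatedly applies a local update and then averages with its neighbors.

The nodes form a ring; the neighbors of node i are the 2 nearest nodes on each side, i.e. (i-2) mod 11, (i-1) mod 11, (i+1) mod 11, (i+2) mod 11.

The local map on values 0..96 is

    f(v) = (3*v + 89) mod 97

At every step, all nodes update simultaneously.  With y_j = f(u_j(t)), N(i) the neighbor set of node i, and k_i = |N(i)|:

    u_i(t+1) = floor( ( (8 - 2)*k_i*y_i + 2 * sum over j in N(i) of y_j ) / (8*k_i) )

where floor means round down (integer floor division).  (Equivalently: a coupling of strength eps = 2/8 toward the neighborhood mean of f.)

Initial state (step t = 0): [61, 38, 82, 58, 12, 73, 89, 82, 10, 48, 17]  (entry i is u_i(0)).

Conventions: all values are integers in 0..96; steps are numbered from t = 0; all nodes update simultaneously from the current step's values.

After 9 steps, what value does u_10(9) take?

Simulating step by step:
t=0: [61, 38, 82, 58, 12, 73, 89, 82, 10, 48, 17]
t=1: [66, 21, 44, 57, 33, 25, 55, 41, 28, 40, 41]
t=2: [76, 54, 39, 64, 82, 64, 60, 27, 63, 24, 28]
t=3: [32, 55, 22, 77, 49, 82, 74, 74, 81, 64, 71]
t=4: [79, 56, 57, 34, 40, 39, 24, 27, 39, 75, 25]
t=5: [39, 63, 62, 80, 26, 24, 55, 61, 23, 28, 58]
t=6: [28, 75, 73, 47, 67, 63, 62, 74, 63, 70, 66]
t=7: [65, 31, 27, 40, 85, 77, 78, 31, 75, 23, 81]
t=8: [83, 77, 69, 26, 49, 33, 35, 72, 30, 60, 46]
t=9: [44, 31, 15, 62, 41, 76, 14, 26, 69, 67, 39]

Answer: u_10(9) = 39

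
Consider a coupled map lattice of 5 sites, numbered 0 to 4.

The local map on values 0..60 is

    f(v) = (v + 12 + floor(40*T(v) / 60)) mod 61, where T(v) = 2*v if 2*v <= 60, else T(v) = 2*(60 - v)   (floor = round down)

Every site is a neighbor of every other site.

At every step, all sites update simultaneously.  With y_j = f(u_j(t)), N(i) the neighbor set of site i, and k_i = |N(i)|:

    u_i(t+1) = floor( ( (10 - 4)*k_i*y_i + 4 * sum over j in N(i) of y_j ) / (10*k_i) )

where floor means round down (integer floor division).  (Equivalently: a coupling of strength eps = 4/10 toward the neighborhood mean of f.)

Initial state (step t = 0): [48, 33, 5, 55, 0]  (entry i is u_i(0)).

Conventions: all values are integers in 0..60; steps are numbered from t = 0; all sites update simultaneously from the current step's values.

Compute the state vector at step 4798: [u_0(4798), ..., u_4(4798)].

Answer: [49, 49, 49, 49, 49]
Key observation: The state at step 5, [16, 16, 16, 16, 16], reappears at step 9: the system is in a cycle of period 4 from step 5 on.  Therefore the state at step 4798 equals the state at step 5 + ((4798 - 5) mod 4) = 6, which is [49, 49, 49, 49, 49].

Derivation:
t=0: [48, 33, 5, 55, 0]
t=1: [15, 18, 19, 14, 14]
t=2: [48, 51, 52, 46, 46]
t=3: [14, 14, 13, 14, 14]
t=4: [43, 43, 42, 43, 43]
t=5: [16, 16, 16, 16, 16]
t=6: [49, 49, 49, 49, 49]
t=7: [14, 14, 14, 14, 14]
t=8: [44, 44, 44, 44, 44]
t=9: [16, 16, 16, 16, 16]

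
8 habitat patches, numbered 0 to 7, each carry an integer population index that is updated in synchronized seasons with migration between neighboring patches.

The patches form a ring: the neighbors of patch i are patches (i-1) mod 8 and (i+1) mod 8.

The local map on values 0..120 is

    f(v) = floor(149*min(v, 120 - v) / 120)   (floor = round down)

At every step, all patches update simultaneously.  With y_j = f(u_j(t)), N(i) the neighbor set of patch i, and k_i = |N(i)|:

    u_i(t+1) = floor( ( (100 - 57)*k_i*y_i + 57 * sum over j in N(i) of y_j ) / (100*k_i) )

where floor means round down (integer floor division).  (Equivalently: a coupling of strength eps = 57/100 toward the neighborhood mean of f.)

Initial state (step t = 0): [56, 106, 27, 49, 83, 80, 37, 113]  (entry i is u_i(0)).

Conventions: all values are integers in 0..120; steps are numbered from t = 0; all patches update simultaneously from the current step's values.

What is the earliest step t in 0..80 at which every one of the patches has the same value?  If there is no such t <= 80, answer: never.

Simulating step by step:
t=0: [56, 106, 27, 49, 83, 80, 37, 113]  (not all equal)
t=1: [36, 36, 36, 48, 50, 46, 35, 35]  (not all equal)
t=2: [43, 44, 48, 55, 59, 54, 46, 43]  (not all equal)
t=3: [53, 55, 60, 66, 69, 65, 58, 54]  (not all equal)
t=4: [66, 68, 70, 67, 65, 67, 69, 67]  (not all equal)
t=5: [65, 64, 63, 65, 66, 65, 64, 65]  (not all equal)
t=6: [68, 69, 69, 68, 67, 68, 68, 68]  (not all equal)
t=7: [63, 63, 63, 64, 64, 64, 64, 64]  (not all equal)
t=8: [69, 70, 69, 69, 69, 69, 69, 69]  (not all equal)
t=9: [62, 62, 62, 63, 63, 63, 63, 63]  (not all equal)
t=10: [71, 72, 71, 70, 70, 70, 70, 70]  (not all equal)
t=11: [60, 59, 60, 61, 62, 62, 62, 61]  (not all equal)
t=12: [73, 73, 73, 73, 72, 72, 72, 73]  (not all equal)
t=13: [58, 58, 58, 58, 58, 59, 58, 58]  (not all equal)
t=14: [72, 72, 72, 72, 72, 72, 72, 72]  (all equal)

Answer: 14
Key observation: Synchronization is absorbing here: once all patches are equal they stay equal, and step 14 is the first all-equal step.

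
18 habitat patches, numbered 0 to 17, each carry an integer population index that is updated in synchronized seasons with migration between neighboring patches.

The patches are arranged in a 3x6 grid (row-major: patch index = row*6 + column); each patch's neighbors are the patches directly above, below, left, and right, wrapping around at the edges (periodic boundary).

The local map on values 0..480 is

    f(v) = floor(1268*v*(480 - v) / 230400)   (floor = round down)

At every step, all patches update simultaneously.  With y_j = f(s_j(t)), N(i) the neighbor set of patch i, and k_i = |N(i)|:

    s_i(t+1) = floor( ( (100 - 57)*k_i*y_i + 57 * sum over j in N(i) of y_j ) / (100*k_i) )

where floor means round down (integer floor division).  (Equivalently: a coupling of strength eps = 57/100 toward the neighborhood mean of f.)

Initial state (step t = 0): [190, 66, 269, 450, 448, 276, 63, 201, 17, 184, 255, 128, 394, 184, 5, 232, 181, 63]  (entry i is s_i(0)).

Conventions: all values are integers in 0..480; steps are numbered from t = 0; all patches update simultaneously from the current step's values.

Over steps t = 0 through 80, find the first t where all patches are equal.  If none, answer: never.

Simulating step by step:
t=0: [190, 66, 269, 450, 448, 276, 63, 201, 17, 184, 255, 128, 394, 184, 5, 232, 181, 63]  (not all equal)
t=1: [242, 238, 174, 175, 175, 242, 210, 223, 151, 235, 266, 236, 206, 222, 143, 233, 249, 209]  (not all equal)
t=2: [314, 312, 289, 299, 302, 312, 313, 308, 286, 306, 311, 314, 311, 307, 284, 305, 311, 312]  (not all equal)
t=3: [287, 290, 300, 296, 292, 288, 287, 292, 301, 294, 289, 287, 288, 292, 301, 294, 290, 288]  (not all equal)
t=4: [303, 302, 297, 299, 302, 303, 303, 301, 297, 299, 302, 303, 303, 301, 297, 299, 302, 303]  (not all equal)
t=5: [295, 295, 298, 297, 295, 295, 295, 296, 298, 297, 295, 295, 295, 296, 298, 297, 295, 295]  (not all equal)
t=6: [300, 299, 298, 299, 299, 300, 299, 299, 298, 299, 299, 300, 299, 299, 298, 299, 299, 300]  (not all equal)
t=7: [297, 297, 297, 297, 297, 297, 297, 297, 297, 297, 297, 297, 297, 297, 297, 297, 297, 297]  (all equal)

Answer: 7
Key observation: Synchronization is absorbing here: once all patches are equal they stay equal, and step 7 is the first all-equal step.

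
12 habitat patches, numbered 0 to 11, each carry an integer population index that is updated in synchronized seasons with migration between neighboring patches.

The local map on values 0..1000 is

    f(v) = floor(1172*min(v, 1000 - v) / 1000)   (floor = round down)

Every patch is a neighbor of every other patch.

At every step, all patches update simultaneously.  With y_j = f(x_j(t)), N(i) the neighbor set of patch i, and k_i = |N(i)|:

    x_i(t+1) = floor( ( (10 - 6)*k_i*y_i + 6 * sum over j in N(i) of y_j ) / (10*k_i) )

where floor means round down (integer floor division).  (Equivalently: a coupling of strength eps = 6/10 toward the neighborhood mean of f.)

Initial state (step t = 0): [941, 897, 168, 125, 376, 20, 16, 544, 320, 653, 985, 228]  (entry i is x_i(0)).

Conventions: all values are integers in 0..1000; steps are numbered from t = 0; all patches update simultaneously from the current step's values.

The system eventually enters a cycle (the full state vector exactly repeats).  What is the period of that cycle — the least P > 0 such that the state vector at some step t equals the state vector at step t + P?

Simulating step by step:
t=0: [941, 897, 168, 125, 376, 20, 16, 544, 320, 653, 985, 228]
t=1: [166, 183, 210, 192, 294, 150, 148, 326, 271, 282, 148, 234]
t=2: [233, 240, 251, 243, 285, 226, 225, 298, 275, 280, 225, 260]
t=3: [288, 291, 295, 292, 309, 285, 284, 314, 305, 307, 284, 299]
t=4: [343, 344, 346, 345, 351, 342, 341, 353, 350, 350, 341, 347]
t=5: [403, 404, 405, 404, 407, 403, 402, 407, 406, 406, 402, 405]
t=6: [473, 473, 473, 473, 474, 473, 472, 474, 474, 474, 472, 473]
t=7: [554, 554, 554, 554, 554, 554, 553, 554, 554, 554, 553, 554]
t=8: [522, 522, 522, 522, 522, 522, 522, 522, 522, 522, 522, 522]
t=9: [560, 560, 560, 560, 560, 560, 560, 560, 560, 560, 560, 560]
t=10: [515, 515, 515, 515, 515, 515, 515, 515, 515, 515, 515, 515]
t=11: [568, 568, 568, 568, 568, 568, 568, 568, 568, 568, 568, 568]
t=12: [506, 506, 506, 506, 506, 506, 506, 506, 506, 506, 506, 506]
t=13: [578, 578, 578, 578, 578, 578, 578, 578, 578, 578, 578, 578]
t=14: [494, 494, 494, 494, 494, 494, 494, 494, 494, 494, 494, 494]
t=15: [578, 578, 578, 578, 578, 578, 578, 578, 578, 578, 578, 578]

Answer: 2
Key observation: The state at step 13, [578, 578, 578, 578, 578, 578, 578, 578, 578, 578, 578, 578], reappears at step 15 — and no state repeats earlier — so the cycle the system enters has period 2.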